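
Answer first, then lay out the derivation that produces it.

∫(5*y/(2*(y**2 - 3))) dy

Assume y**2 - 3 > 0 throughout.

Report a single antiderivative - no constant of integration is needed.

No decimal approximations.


The answer is 5*log(y**2 - 3)/4.
Step 1. Substitute u = y**2 - 3, turning ∫(5*y/(2*(y**2 - 3))) dy into ∫(5/(4*u)) du: now ∫(5/(4*u)) du.
Step 2. Evaluate the standard form [assuming u > 0]: now 5*log(u)/4.
Step 3. Substitute back u = y**2 - 3: now 5*log(y**2 - 3)/4.
Answer: 5*log(y**2 - 3)/4.


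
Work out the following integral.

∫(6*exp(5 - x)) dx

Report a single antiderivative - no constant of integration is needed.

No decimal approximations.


Answer: -6*exp(5 - x).


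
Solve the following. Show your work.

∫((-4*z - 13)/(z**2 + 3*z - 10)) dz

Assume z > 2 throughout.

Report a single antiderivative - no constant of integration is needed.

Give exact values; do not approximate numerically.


Step 1. Decompose ∫((-4*z - 13)/(z**2 + 3*z - 10)) dz by partial fractions, (-4*z - 13)/(z**2 + 3*z - 10) = -1/(z + 5) - 3/(z - 2): now ∫(-3/(z - 2)) dz + ∫(-1/(z + 5)) dz.
Step 2. Evaluate the standard form [assuming z > 2]: now -3*log(z - 2) + ∫(-1/(z + 5)) dz.
Step 3. Evaluate the standard form [assuming z > -5]: now -3*log(z - 2) - log(z + 5).
Answer: -3*log(z - 2) - log(z + 5).


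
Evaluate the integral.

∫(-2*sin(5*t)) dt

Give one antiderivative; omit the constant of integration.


Answer: 2*cos(5*t)/5.


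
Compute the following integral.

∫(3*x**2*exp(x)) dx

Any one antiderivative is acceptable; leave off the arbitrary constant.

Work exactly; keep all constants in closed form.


Answer: 3*x**2*exp(x) - 6*x*exp(x) + 6*exp(x).


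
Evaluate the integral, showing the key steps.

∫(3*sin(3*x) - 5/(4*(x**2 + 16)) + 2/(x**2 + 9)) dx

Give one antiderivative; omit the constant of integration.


Step 1. Rewrite: now ∫(2/(x**2 + 9)) dx + ∫(-5/(4*(x**2 + 16))) dx + ∫(3*sin(3*x)) dx.
Step 2. Evaluate the standard form: now 2*atan(x/3)/3 + ∫(-5/(4*(x**2 + 16))) dx + ∫(3*sin(3*x)) dx.
Step 3. Evaluate the standard form: now -cos(3*x) + 2*atan(x/3)/3 + ∫(-5/(4*(x**2 + 16))) dx.
Step 4. Evaluate the standard form: now -cos(3*x) - 5*atan(x/4)/16 + 2*atan(x/3)/3.
Answer: -cos(3*x) - 5*atan(x/4)/16 + 2*atan(x/3)/3.


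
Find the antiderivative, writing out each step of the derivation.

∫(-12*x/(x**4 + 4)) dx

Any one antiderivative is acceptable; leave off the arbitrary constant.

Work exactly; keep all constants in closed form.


Step 1. Substitute u = x**2, turning ∫(-12*x/(x**4 + 4)) dx into ∫(-6/(u**2 + 4)) du: now ∫(-6/(u**2 + 4)) du.
Step 2. Evaluate the standard form: now -3*atan(u/2).
Step 3. Substitute back u = x**2: now -3*atan(x**2/2).
Answer: -3*atan(x**2/2).


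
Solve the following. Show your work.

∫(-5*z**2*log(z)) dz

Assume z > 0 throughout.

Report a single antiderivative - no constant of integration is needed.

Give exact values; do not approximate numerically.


Step 1. Integrate ∫(-5*z**2*log(z)) dz by parts with u = log(z), dv = (-5*z**2) dz, so v = -5*z**3/3 [assuming z > 0]: now -5*z**3*log(z)/3 + ∫(5*z**2/3) dz.
Step 2. Evaluate the standard form: now -5*z**3*log(z)/3 + 5*z**3/9.
Answer: -5*z**3*log(z)/3 + 5*z**3/9.


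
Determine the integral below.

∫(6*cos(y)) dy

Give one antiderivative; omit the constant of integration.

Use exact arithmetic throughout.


Answer: 6*sin(y).


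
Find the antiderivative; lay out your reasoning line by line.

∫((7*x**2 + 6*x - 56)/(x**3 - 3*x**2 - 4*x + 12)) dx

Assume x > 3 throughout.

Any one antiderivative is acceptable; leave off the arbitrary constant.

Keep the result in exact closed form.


Step 1. Decompose ∫((7*x**2 + 6*x - 56)/(x**3 - 3*x**2 - 4*x + 12)) dx by partial fractions, (7*x**2 + 6*x - 56)/(x**3 - 3*x**2 - 4*x + 12) = -2/(x + 2) + 4/(x - 2) + 5/(x - 3): now ∫(5/(x - 3)) dx + ∫(4/(x - 2)) dx + ∫(-2/(x + 2)) dx.
Step 2. Evaluate the standard form [assuming x > -2]: now -2*log(x + 2) + ∫(5/(x - 3)) dx + ∫(4/(x - 2)) dx.
Step 3. Evaluate the standard form [assuming x > 2]: now 4*log(x - 2) - 2*log(x + 2) + ∫(5/(x - 3)) dx.
Step 4. Evaluate the standard form [assuming x > 3]: now 5*log(x - 3) + 4*log(x - 2) - 2*log(x + 2).
Answer: 5*log(x - 3) + 4*log(x - 2) - 2*log(x + 2).


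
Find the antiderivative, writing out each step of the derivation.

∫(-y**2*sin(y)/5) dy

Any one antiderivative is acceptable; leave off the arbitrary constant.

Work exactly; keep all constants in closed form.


Step 1. Integrate ∫(-y**2*sin(y)/5) dy by parts with u = y**2, dv = (-sin(y)/5) dy, so v = cos(y)/5: now y**2*cos(y)/5 + ∫(-2*y*cos(y)/5) dy.
Step 2. Integrate ∫(-2*y*cos(y)/5) dy by parts with u = y, dv = (-2*cos(y)/5) dy, so v = -2*sin(y)/5: now y**2*cos(y)/5 - 2*y*sin(y)/5 + ∫(2*sin(y)/5) dy.
Step 3. Evaluate the standard form: now y**2*cos(y)/5 - 2*y*sin(y)/5 - 2*cos(y)/5.
Answer: y**2*cos(y)/5 - 2*y*sin(y)/5 - 2*cos(y)/5.


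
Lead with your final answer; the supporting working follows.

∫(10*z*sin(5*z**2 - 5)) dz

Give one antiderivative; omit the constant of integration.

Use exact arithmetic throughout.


The answer is -cos(5*z**2 - 5).
Step 1. Substitute u = z**2 - 1, turning ∫(10*z*sin(5*z**2 - 5)) dz into ∫(5*sin(5*u)) du: now ∫(5*sin(5*u)) du.
Step 2. Evaluate the standard form: now -cos(5*u).
Step 3. Substitute back u = z**2 - 1: now -cos(5*z**2 - 5).
Answer: -cos(5*z**2 - 5).


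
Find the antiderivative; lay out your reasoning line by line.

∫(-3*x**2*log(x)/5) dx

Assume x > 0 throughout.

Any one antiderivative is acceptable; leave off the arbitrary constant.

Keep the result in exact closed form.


Step 1. Integrate ∫(-3*x**2*log(x)/5) dx by parts with u = log(x), dv = (-3*x**2/5) dx, so v = -x**3/5 [assuming x > 0]: now -x**3*log(x)/5 + ∫(x**2/5) dx.
Step 2. Evaluate the standard form: now -x**3*log(x)/5 + x**3/15.
Answer: -x**3*log(x)/5 + x**3/15.


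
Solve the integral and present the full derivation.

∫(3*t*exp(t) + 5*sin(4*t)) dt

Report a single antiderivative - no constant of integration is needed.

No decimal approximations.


Step 1. Rewrite: now ∫(3*t*exp(t)) dt + ∫(5*sin(4*t)) dt.
Step 2. Evaluate the standard form: now -5*cos(4*t)/4 + ∫(3*t*exp(t)) dt.
Step 3. Integrate ∫(3*t*exp(t)) dt by parts with u = t, dv = (3*exp(t)) dt, so v = 3*exp(t): now 3*t*exp(t) - 5*cos(4*t)/4 + ∫(-3*exp(t)) dt.
Step 4. Evaluate the standard form: now 3*t*exp(t) - 3*exp(t) - 5*cos(4*t)/4.
Answer: 3*t*exp(t) - 3*exp(t) - 5*cos(4*t)/4.


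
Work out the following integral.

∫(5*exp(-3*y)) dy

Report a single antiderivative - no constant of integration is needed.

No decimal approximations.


Answer: -5*exp(-3*y)/3.


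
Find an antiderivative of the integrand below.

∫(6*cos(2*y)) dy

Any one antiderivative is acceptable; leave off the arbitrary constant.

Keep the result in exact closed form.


Answer: 3*sin(2*y).


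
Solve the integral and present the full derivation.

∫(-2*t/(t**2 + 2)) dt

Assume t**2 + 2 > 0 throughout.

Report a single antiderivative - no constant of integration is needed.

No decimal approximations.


Step 1. Substitute u = t**2 + 2, turning ∫(-2*t/(t**2 + 2)) dt into ∫(-1/u) du: now ∫(-1/u) du.
Step 2. Evaluate the standard form [assuming u > 0]: now -log(u).
Step 3. Substitute back u = t**2 + 2: now -log(t**2 + 2).
Answer: -log(t**2 + 2).


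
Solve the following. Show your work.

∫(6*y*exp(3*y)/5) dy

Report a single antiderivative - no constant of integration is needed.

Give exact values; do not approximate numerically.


Step 1. Integrate ∫(6*y*exp(3*y)/5) dy by parts with u = y, dv = (6*exp(3*y)/5) dy, so v = 2*exp(3*y)/5: now 2*y*exp(3*y)/5 + ∫(-2*exp(3*y)/5) dy.
Step 2. Evaluate the standard form: now 2*y*exp(3*y)/5 - 2*exp(3*y)/15.
Answer: 2*y*exp(3*y)/5 - 2*exp(3*y)/15.


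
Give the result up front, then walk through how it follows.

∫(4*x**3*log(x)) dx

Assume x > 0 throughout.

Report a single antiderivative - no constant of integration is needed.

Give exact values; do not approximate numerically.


The answer is x**4*log(x) - x**4/4.
Step 1. Integrate ∫(4*x**3*log(x)) dx by parts with u = log(x), dv = (4*x**3) dx, so v = x**4 [assuming x > 0]: now x**4*log(x) + ∫(-x**3) dx.
Step 2. Evaluate the standard form: now x**4*log(x) - x**4/4.
Answer: x**4*log(x) - x**4/4.


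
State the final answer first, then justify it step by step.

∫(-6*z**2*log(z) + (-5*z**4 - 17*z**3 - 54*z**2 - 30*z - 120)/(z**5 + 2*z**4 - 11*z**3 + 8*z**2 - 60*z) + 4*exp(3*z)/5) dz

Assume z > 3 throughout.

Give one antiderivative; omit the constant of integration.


The answer is -2*z**3*log(z) + 2*z**3/3 + 4*exp(3*z)/15 + 2*log(z) - 5*log(z - 3) - 2*log(z + 5) - atan(z/2).
Step 1. Rewrite: now ∫(-6*z**2*log(z)) dz + ∫((-5*z**4 - 17*z**3 - 54*z**2 - 30*z - 120)/(z**5 + 2*z**4 - 11*z**3 + 8*z**2 - 60*z)) dz + ∫(4*exp(3*z)/5) dz.
Step 2. Decompose ∫((-5*z**4 - 17*z**3 - 54*z**2 - 30*z - 120)/(z**5 + 2*z**4 - 11*z**3 + 8*z**2 - 60*z)) dz by partial fractions, (-5*z**4 - 17*z**3 - 54*z**2 - 30*z - 120)/(z**5 + 2*z**4 - 11*z**3 + 8*z**2 - 60*z) = -2/(z**2 + 4) - 2/(z + 5) - 5/(z - 3) + 2/z: now ∫(2/z) dz + ∫(-6*z**2*log(z)) dz + ∫(-5/(z - 3)) dz + ∫(-2/(z + 5)) dz + ∫(-2/(z**2 + 4)) dz + ∫(4*exp(3*z)/5) dz.
Step 3. Evaluate the standard form [assuming z > -5]: now -2*log(z + 5) + ∫(2/z) dz + ∫(-6*z**2*log(z)) dz + ∫(-5/(z - 3)) dz + ∫(-2/(z**2 + 4)) dz + ∫(4*exp(3*z)/5) dz.
Step 4. Evaluate the standard form [assuming z > 3]: now -5*log(z - 3) - 2*log(z + 5) + ∫(2/z) dz + ∫(-6*z**2*log(z)) dz + ∫(-2/(z**2 + 4)) dz + ∫(4*exp(3*z)/5) dz.
Step 5. Evaluate the standard form [assuming z > 0]: now 2*log(z) - 5*log(z - 3) - 2*log(z + 5) + ∫(-6*z**2*log(z)) dz + ∫(-2/(z**2 + 4)) dz + ∫(4*exp(3*z)/5) dz.
Step 6. Evaluate the standard form: now 2*log(z) - 5*log(z - 3) - 2*log(z + 5) - atan(z/2) + ∫(-6*z**2*log(z)) dz + ∫(4*exp(3*z)/5) dz.
Step 7. Evaluate the standard form: now 4*exp(3*z)/15 + 2*log(z) - 5*log(z - 3) - 2*log(z + 5) - atan(z/2) + ∫(-6*z**2*log(z)) dz.
Step 8. Integrate ∫(-6*z**2*log(z)) dz by parts with u = log(z), dv = (-6*z**2) dz, so v = -2*z**3 [assuming z > 0]: now -2*z**3*log(z) + 4*exp(3*z)/15 + 2*log(z) - 5*log(z - 3) - 2*log(z + 5) - atan(z/2) + ∫(2*z**2) dz.
Step 9. Evaluate the standard form: now -2*z**3*log(z) + 2*z**3/3 + 4*exp(3*z)/15 + 2*log(z) - 5*log(z - 3) - 2*log(z + 5) - atan(z/2).
Answer: -2*z**3*log(z) + 2*z**3/3 + 4*exp(3*z)/15 + 2*log(z) - 5*log(z - 3) - 2*log(z + 5) - atan(z/2).


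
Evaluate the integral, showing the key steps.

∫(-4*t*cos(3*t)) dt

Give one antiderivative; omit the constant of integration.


Step 1. Integrate ∫(-4*t*cos(3*t)) dt by parts with u = t, dv = (-4*cos(3*t)) dt, so v = -4*sin(3*t)/3: now -4*t*sin(3*t)/3 + ∫(4*sin(3*t)/3) dt.
Step 2. Evaluate the standard form: now -4*t*sin(3*t)/3 - 4*cos(3*t)/9.
Answer: -4*t*sin(3*t)/3 - 4*cos(3*t)/9.


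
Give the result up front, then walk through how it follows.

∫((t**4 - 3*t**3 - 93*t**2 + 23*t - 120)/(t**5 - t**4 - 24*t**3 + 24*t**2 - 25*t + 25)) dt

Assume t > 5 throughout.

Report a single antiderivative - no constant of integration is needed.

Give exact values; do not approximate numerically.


The answer is -2*log(t - 5) + 4*log(t - 1) - log(t + 5) - atan(t).
Step 1. Decompose ∫((t**4 - 3*t**3 - 93*t**2 + 23*t - 120)/(t**5 - t**4 - 24*t**3 + 24*t**2 - 25*t + 25)) dt by partial fractions, (t**4 - 3*t**3 - 93*t**2 + 23*t - 120)/(t**5 - t**4 - 24*t**3 + 24*t**2 - 25*t + 25) = -1/(t**2 + 1) - 1/(t + 5) + 4/(t - 1) - 2/(t - 5): now ∫(-2/(t - 5)) dt + ∫(4/(t - 1)) dt + ∫(-1/(t + 5)) dt + ∫(-1/(t**2 + 1)) dt.
Step 2. Evaluate the standard form [assuming t > -5]: now -log(t + 5) + ∫(-2/(t - 5)) dt + ∫(4/(t - 1)) dt + ∫(-1/(t**2 + 1)) dt.
Step 3. Evaluate the standard form [assuming t > 1]: now 4*log(t - 1) - log(t + 5) + ∫(-2/(t - 5)) dt + ∫(-1/(t**2 + 1)) dt.
Step 4. Evaluate the standard form [assuming t > 5]: now -2*log(t - 5) + 4*log(t - 1) - log(t + 5) + ∫(-1/(t**2 + 1)) dt.
Step 5. Evaluate the standard form: now -2*log(t - 5) + 4*log(t - 1) - log(t + 5) - atan(t).
Answer: -2*log(t - 5) + 4*log(t - 1) - log(t + 5) - atan(t).


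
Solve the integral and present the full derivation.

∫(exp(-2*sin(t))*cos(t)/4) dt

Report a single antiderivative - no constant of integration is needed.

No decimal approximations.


Step 1. Substitute u = sin(t), turning ∫(exp(-2*sin(t))*cos(t)/4) dt into ∫(exp(-2*u)/4) du: now ∫(exp(-2*u)/4) du.
Step 2. Evaluate the standard form: now -exp(-2*u)/8.
Step 3. Substitute back u = sin(t): now -exp(-2*sin(t))/8.
Answer: -exp(-2*sin(t))/8.


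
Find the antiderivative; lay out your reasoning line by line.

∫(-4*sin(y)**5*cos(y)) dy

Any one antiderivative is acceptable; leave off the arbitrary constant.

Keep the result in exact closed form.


Step 1. Substitute u = sin(y), turning ∫(-4*sin(y)**5*cos(y)) dy into ∫(-4*u**5) du: now ∫(-4*u**5) du.
Step 2. Evaluate the standard form: now -2*u**6/3.
Step 3. Substitute back u = sin(y): now -2*sin(y)**6/3.
Answer: -2*sin(y)**6/3.


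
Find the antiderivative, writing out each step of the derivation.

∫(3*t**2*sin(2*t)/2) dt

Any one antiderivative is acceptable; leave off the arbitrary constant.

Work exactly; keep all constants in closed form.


Step 1. Integrate ∫(3*t**2*sin(2*t)/2) dt by parts with u = t**2, dv = (3*sin(2*t)/2) dt, so v = -3*cos(2*t)/4: now -3*t**2*cos(2*t)/4 + ∫(3*t*cos(2*t)/2) dt.
Step 2. Integrate ∫(3*t*cos(2*t)/2) dt by parts with u = t, dv = (3*cos(2*t)/2) dt, so v = 3*sin(2*t)/4: now -3*t**2*cos(2*t)/4 + 3*t*sin(2*t)/4 + ∫(-3*sin(2*t)/4) dt.
Step 3. Evaluate the standard form: now -3*t**2*cos(2*t)/4 + 3*t*sin(2*t)/4 + 3*cos(2*t)/8.
Answer: -3*t**2*cos(2*t)/4 + 3*t*sin(2*t)/4 + 3*cos(2*t)/8.


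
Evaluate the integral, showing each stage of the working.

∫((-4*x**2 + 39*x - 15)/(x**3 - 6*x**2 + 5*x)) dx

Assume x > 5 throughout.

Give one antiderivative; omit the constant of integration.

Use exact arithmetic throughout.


Step 1. Decompose ∫((-4*x**2 + 39*x - 15)/(x**3 - 6*x**2 + 5*x)) dx by partial fractions, (-4*x**2 + 39*x - 15)/(x**3 - 6*x**2 + 5*x) = -5/(x - 1) + 4/(x - 5) - 3/x: now ∫(-3/x) dx + ∫(4/(x - 5)) dx + ∫(-5/(x - 1)) dx.
Step 2. Evaluate the standard form [assuming x > 1]: now -5*log(x - 1) + ∫(-3/x) dx + ∫(4/(x - 5)) dx.
Step 3. Evaluate the standard form [assuming x > 5]: now 4*log(x - 5) - 5*log(x - 1) + ∫(-3/x) dx.
Step 4. Evaluate the standard form [assuming x > 0]: now -3*log(x) + 4*log(x - 5) - 5*log(x - 1).
Answer: -3*log(x) + 4*log(x - 5) - 5*log(x - 1).


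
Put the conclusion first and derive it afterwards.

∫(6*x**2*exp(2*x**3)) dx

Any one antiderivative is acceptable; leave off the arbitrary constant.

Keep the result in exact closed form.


The answer is exp(2*x**3).
Step 1. Substitute u = x**3, turning ∫(6*x**2*exp(2*x**3)) dx into ∫(2*exp(2*u)) du: now ∫(2*exp(2*u)) du.
Step 2. Evaluate the standard form: now exp(2*u).
Step 3. Substitute back u = x**3: now exp(2*x**3).
Answer: exp(2*x**3).


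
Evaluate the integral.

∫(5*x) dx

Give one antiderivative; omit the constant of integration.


Answer: 5*x**2/2.


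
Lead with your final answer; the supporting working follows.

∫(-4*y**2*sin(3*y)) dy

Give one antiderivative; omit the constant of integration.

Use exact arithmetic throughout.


The answer is 4*y**2*cos(3*y)/3 - 8*y*sin(3*y)/9 - 8*cos(3*y)/27.
Step 1. Integrate ∫(-4*y**2*sin(3*y)) dy by parts with u = y**2, dv = (-4*sin(3*y)) dy, so v = 4*cos(3*y)/3: now 4*y**2*cos(3*y)/3 + ∫(-8*y*cos(3*y)/3) dy.
Step 2. Integrate ∫(-8*y*cos(3*y)/3) dy by parts with u = y, dv = (-8*cos(3*y)/3) dy, so v = -8*sin(3*y)/9: now 4*y**2*cos(3*y)/3 - 8*y*sin(3*y)/9 + ∫(8*sin(3*y)/9) dy.
Step 3. Evaluate the standard form: now 4*y**2*cos(3*y)/3 - 8*y*sin(3*y)/9 - 8*cos(3*y)/27.
Answer: 4*y**2*cos(3*y)/3 - 8*y*sin(3*y)/9 - 8*cos(3*y)/27.


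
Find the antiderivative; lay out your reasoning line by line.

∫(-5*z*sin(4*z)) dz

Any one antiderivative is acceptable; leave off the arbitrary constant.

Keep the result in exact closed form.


Step 1. Integrate ∫(-5*z*sin(4*z)) dz by parts with u = z, dv = (-5*sin(4*z)) dz, so v = 5*cos(4*z)/4: now 5*z*cos(4*z)/4 + ∫(-5*cos(4*z)/4) dz.
Step 2. Evaluate the standard form: now 5*z*cos(4*z)/4 - 5*sin(4*z)/16.
Answer: 5*z*cos(4*z)/4 - 5*sin(4*z)/16.


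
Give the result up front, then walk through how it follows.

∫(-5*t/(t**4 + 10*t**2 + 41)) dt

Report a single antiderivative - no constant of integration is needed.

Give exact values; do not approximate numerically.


The answer is -5*atan(t**2/4 + 5/4)/8.
Step 1. Substitute u = t**2 + 5, turning ∫(-5*t/(t**4 + 10*t**2 + 41)) dt into ∫(-5/(2*(u**2 + 16))) du: now ∫(-5/(2*(u**2 + 16))) du.
Step 2. Evaluate the standard form: now -5*atan(u/4)/8.
Step 3. Substitute back u = t**2 + 5: now -5*atan(t**2/4 + 5/4)/8.
Answer: -5*atan(t**2/4 + 5/4)/8.


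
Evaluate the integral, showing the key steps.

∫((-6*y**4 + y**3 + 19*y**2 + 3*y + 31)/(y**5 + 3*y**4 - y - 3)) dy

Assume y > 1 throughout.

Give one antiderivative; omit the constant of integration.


Step 1. Decompose ∫((-6*y**4 + y**3 + 19*y**2 + 3*y + 31)/(y**5 + 3*y**4 - y - 3)) dy by partial fractions, (-6*y**4 + y**3 + 19*y**2 + 3*y + 31)/(y**5 + 3*y**4 - y - 3) = -1/(y**2 + 1) - 4/(y + 3) - 5/(y + 1) + 3/(y - 1): now ∫(3/(y - 1)) dy + ∫(-5/(y + 1)) dy + ∫(-4/(y + 3)) dy + ∫(-1/(y**2 + 1)) dy.
Step 2. Evaluate the standard form [assuming y > -1]: now -5*log(y + 1) + ∫(3/(y - 1)) dy + ∫(-4/(y + 3)) dy + ∫(-1/(y**2 + 1)) dy.
Step 3. Evaluate the standard form [assuming y > -3]: now -5*log(y + 1) - 4*log(y + 3) + ∫(3/(y - 1)) dy + ∫(-1/(y**2 + 1)) dy.
Step 4. Evaluate the standard form [assuming y > 1]: now 3*log(y - 1) - 5*log(y + 1) - 4*log(y + 3) + ∫(-1/(y**2 + 1)) dy.
Step 5. Evaluate the standard form: now 3*log(y - 1) - 5*log(y + 1) - 4*log(y + 3) - atan(y).
Answer: 3*log(y - 1) - 5*log(y + 1) - 4*log(y + 3) - atan(y).


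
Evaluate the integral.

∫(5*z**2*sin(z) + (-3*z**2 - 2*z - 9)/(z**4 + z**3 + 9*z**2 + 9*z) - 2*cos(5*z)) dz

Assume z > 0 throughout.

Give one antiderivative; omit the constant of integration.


Answer: -5*z**2*cos(z) + 10*z*sin(z) - log(z) + log(z + 1) - 2*sin(5*z)/5 + 10*cos(z) - 2*atan(z/3)/3.


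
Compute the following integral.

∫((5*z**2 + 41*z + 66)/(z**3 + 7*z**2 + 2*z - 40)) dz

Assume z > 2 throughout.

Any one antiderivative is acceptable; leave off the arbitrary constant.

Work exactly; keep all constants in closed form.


Answer: 4*log(z - 2) + 3*log(z + 4) - 2*log(z + 5).


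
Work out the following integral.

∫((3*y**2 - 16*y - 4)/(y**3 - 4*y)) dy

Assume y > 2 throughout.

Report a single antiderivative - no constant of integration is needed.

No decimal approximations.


Answer: log(y) - 3*log(y - 2) + 5*log(y + 2).


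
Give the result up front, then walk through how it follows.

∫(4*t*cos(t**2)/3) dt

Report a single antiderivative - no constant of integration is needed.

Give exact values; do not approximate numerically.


The answer is 2*sin(t**2)/3.
Step 1. Substitute u = t**2, turning ∫(4*t*cos(t**2)/3) dt into ∫(2*cos(u)/3) du: now ∫(2*cos(u)/3) du.
Step 2. Evaluate the standard form: now 2*sin(u)/3.
Step 3. Substitute back u = t**2: now 2*sin(t**2)/3.
Answer: 2*sin(t**2)/3.


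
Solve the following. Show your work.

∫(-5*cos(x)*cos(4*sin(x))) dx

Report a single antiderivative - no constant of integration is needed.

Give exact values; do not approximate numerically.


Step 1. Substitute u = sin(x), turning ∫(-5*cos(x)*cos(4*sin(x))) dx into ∫(-5*cos(4*u)) du: now ∫(-5*cos(4*u)) du.
Step 2. Evaluate the standard form: now -5*sin(4*u)/4.
Step 3. Substitute back u = sin(x): now -5*sin(4*sin(x))/4.
Answer: -5*sin(4*sin(x))/4.


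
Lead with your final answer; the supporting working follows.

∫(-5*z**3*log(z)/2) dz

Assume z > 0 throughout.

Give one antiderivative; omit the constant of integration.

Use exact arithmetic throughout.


The answer is -5*z**4*log(z)/8 + 5*z**4/32.
Step 1. Integrate ∫(-5*z**3*log(z)/2) dz by parts with u = log(z), dv = (-5*z**3/2) dz, so v = -5*z**4/8 [assuming z > 0]: now -5*z**4*log(z)/8 + ∫(5*z**3/8) dz.
Step 2. Evaluate the standard form: now -5*z**4*log(z)/8 + 5*z**4/32.
Answer: -5*z**4*log(z)/8 + 5*z**4/32.


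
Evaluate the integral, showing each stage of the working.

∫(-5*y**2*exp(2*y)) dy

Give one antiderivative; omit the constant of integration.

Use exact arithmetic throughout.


Step 1. Integrate ∫(-5*y**2*exp(2*y)) dy by parts with u = y**2, dv = (-5*exp(2*y)) dy, so v = -5*exp(2*y)/2: now -5*y**2*exp(2*y)/2 + ∫(5*y*exp(2*y)) dy.
Step 2. Integrate ∫(5*y*exp(2*y)) dy by parts with u = y, dv = (5*exp(2*y)) dy, so v = 5*exp(2*y)/2: now -5*y**2*exp(2*y)/2 + 5*y*exp(2*y)/2 + ∫(-5*exp(2*y)/2) dy.
Step 3. Evaluate the standard form: now -5*y**2*exp(2*y)/2 + 5*y*exp(2*y)/2 - 5*exp(2*y)/4.
Answer: -5*y**2*exp(2*y)/2 + 5*y*exp(2*y)/2 - 5*exp(2*y)/4.


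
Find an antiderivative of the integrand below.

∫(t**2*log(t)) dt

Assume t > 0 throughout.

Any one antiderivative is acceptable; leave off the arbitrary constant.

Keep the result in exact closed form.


Answer: t**3*log(t)/3 - t**3/9.


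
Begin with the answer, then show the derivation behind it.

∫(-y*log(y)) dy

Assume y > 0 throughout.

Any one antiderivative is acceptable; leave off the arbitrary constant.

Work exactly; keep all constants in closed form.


The answer is -y**2*log(y)/2 + y**2/4.
Step 1. Integrate ∫(-y*log(y)) dy by parts with u = log(y), dv = (-y) dy, so v = -y**2/2 [assuming y > 0]: now -y**2*log(y)/2 + ∫(y/2) dy.
Step 2. Evaluate the standard form: now -y**2*log(y)/2 + y**2/4.
Answer: -y**2*log(y)/2 + y**2/4.


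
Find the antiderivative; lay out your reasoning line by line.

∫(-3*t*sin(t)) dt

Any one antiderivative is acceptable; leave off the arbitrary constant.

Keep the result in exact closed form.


Step 1. Integrate ∫(-3*t*sin(t)) dt by parts with u = t, dv = (-3*sin(t)) dt, so v = 3*cos(t): now 3*t*cos(t) + ∫(-3*cos(t)) dt.
Step 2. Evaluate the standard form: now 3*t*cos(t) - 3*sin(t).
Answer: 3*t*cos(t) - 3*sin(t).


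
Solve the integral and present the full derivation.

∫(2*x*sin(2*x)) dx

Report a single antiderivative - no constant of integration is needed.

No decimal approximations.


Step 1. Integrate ∫(2*x*sin(2*x)) dx by parts with u = x, dv = (2*sin(2*x)) dx, so v = -cos(2*x): now -x*cos(2*x) + ∫(cos(2*x)) dx.
Step 2. Evaluate the standard form: now -x*cos(2*x) + sin(2*x)/2.
Answer: -x*cos(2*x) + sin(2*x)/2.


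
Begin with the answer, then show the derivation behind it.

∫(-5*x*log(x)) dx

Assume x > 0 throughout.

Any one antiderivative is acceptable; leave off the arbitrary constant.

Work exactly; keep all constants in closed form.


The answer is -5*x**2*log(x)/2 + 5*x**2/4.
Step 1. Integrate ∫(-5*x*log(x)) dx by parts with u = log(x), dv = (-5*x) dx, so v = -5*x**2/2 [assuming x > 0]: now -5*x**2*log(x)/2 + ∫(5*x/2) dx.
Step 2. Evaluate the standard form: now -5*x**2*log(x)/2 + 5*x**2/4.
Answer: -5*x**2*log(x)/2 + 5*x**2/4.


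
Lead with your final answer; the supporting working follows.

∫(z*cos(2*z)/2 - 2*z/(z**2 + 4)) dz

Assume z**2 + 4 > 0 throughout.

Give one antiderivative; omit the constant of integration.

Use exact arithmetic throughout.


The answer is z*sin(2*z)/4 - log(z**2 + 4) + cos(2*z)/8.
Step 1. Rewrite: now ∫(-2*z/(z**2 + 4)) dz + ∫(z*cos(2*z)/2) dz.
Step 2. Integrate ∫(z*cos(2*z)/2) dz by parts with u = z, dv = (cos(2*z)/2) dz, so v = sin(2*z)/4: now z*sin(2*z)/4 + ∫(-2*z/(z**2 + 4)) dz + ∫(-sin(2*z)/4) dz.
Step 3. Evaluate the standard form: now z*sin(2*z)/4 + cos(2*z)/8 + ∫(-2*z/(z**2 + 4)) dz.
Step 4. Substitute u = z**2 + 4, turning ∫(-2*z/(z**2 + 4)) dz into ∫(-1/u) du: now z*sin(2*z)/4 + cos(2*z)/8 + ∫(-1/u) du.
Step 5. Evaluate the standard form [assuming u > 0]: now z*sin(2*z)/4 - log(u) + cos(2*z)/8.
Step 6. Substitute back u = z**2 + 4: now z*sin(2*z)/4 - log(z**2 + 4) + cos(2*z)/8.
Answer: z*sin(2*z)/4 - log(z**2 + 4) + cos(2*z)/8.


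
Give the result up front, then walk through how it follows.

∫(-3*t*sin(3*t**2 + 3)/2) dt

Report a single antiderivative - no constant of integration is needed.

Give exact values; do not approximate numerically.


The answer is cos(3*t**2 + 3)/4.
Step 1. Substitute u = t**2 + 1, turning ∫(-3*t*sin(3*t**2 + 3)/2) dt into ∫(-3*sin(3*u)/4) du: now ∫(-3*sin(3*u)/4) du.
Step 2. Evaluate the standard form: now cos(3*u)/4.
Step 3. Substitute back u = t**2 + 1: now cos(3*t**2 + 3)/4.
Answer: cos(3*t**2 + 3)/4.


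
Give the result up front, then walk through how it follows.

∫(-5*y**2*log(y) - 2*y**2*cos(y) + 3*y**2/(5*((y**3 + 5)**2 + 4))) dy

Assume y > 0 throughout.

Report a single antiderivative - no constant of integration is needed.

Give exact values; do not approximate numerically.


The answer is -5*y**3*log(y)/3 + 5*y**3/9 - 2*y**2*sin(y) - 4*y*cos(y) + 4*sin(y) + atan(y**3/2 + 5/2)/10.
Step 1. Rewrite: now ∫(3*y**2/(5*((y**3 + 5)**2 + 4))) dy + ∫(-5*y**2*log(y)) dy + ∫(-2*y**2*cos(y)) dy.
Step 2. Substitute u = y**3 + 5, turning ∫(3*y**2/(5*((y**3 + 5)**2 + 4))) dy into ∫(1/(5*(u**2 + 4))) du: now ∫(-5*y**2*log(y)) dy + ∫(-2*y**2*cos(y)) dy + ∫(1/(5*(u**2 + 4))) du.
Step 3. Evaluate the standard form: now atan(u/2)/10 + ∫(-5*y**2*log(y)) dy + ∫(-2*y**2*cos(y)) dy.
Step 4. Substitute back u = y**3 + 5: now atan(y**3/2 + 5/2)/10 + ∫(-5*y**2*log(y)) dy + ∫(-2*y**2*cos(y)) dy.
Step 5. Integrate ∫(-2*y**2*cos(y)) dy by parts with u = y**2, dv = (-2*cos(y)) dy, so v = -2*sin(y): now -2*y**2*sin(y) + atan(y**3/2 + 5/2)/10 + ∫(4*y*sin(y)) dy + ∫(-5*y**2*log(y)) dy.
Step 6. Integrate ∫(4*y*sin(y)) dy by parts with u = y, dv = (4*sin(y)) dy, so v = -4*cos(y): now -2*y**2*sin(y) - 4*y*cos(y) + atan(y**3/2 + 5/2)/10 + ∫(-5*y**2*log(y)) dy + ∫(4*cos(y)) dy.
Step 7. Evaluate the standard form: now -2*y**2*sin(y) - 4*y*cos(y) + 4*sin(y) + atan(y**3/2 + 5/2)/10 + ∫(-5*y**2*log(y)) dy.
Step 8. Integrate ∫(-5*y**2*log(y)) dy by parts with u = log(y), dv = (-5*y**2) dy, so v = -5*y**3/3 [assuming y > 0]: now -5*y**3*log(y)/3 - 2*y**2*sin(y) - 4*y*cos(y) + 4*sin(y) + atan(y**3/2 + 5/2)/10 + ∫(5*y**2/3) dy.
Step 9. Evaluate the standard form: now -5*y**3*log(y)/3 + 5*y**3/9 - 2*y**2*sin(y) - 4*y*cos(y) + 4*sin(y) + atan(y**3/2 + 5/2)/10.
Answer: -5*y**3*log(y)/3 + 5*y**3/9 - 2*y**2*sin(y) - 4*y*cos(y) + 4*sin(y) + atan(y**3/2 + 5/2)/10.


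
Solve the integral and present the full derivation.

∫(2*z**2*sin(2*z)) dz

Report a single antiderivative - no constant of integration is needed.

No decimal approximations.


Step 1. Integrate ∫(2*z**2*sin(2*z)) dz by parts with u = z**2, dv = (2*sin(2*z)) dz, so v = -cos(2*z): now -z**2*cos(2*z) + ∫(2*z*cos(2*z)) dz.
Step 2. Integrate ∫(2*z*cos(2*z)) dz by parts with u = z, dv = (2*cos(2*z)) dz, so v = sin(2*z): now -z**2*cos(2*z) + z*sin(2*z) + ∫(-sin(2*z)) dz.
Step 3. Evaluate the standard form: now -z**2*cos(2*z) + z*sin(2*z) + cos(2*z)/2.
Answer: -z**2*cos(2*z) + z*sin(2*z) + cos(2*z)/2.


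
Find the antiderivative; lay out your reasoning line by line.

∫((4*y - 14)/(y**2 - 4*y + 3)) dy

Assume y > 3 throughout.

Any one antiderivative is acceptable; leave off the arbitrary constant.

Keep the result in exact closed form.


Step 1. Decompose ∫((4*y - 14)/(y**2 - 4*y + 3)) dy by partial fractions, (4*y - 14)/(y**2 - 4*y + 3) = 5/(y - 1) - 1/(y - 3): now ∫(-1/(y - 3)) dy + ∫(5/(y - 1)) dy.
Step 2. Evaluate the standard form [assuming y > 1]: now 5*log(y - 1) + ∫(-1/(y - 3)) dy.
Step 3. Evaluate the standard form [assuming y > 3]: now -log(y - 3) + 5*log(y - 1).
Answer: -log(y - 3) + 5*log(y - 1).


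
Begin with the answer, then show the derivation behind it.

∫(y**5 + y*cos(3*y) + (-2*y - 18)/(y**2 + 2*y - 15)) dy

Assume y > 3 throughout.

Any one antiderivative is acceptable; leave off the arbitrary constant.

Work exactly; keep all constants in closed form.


The answer is y**6/6 + y*sin(3*y)/3 - 3*log(y - 3) + log(y + 5) + cos(3*y)/9.
Step 1. Rewrite: now ∫(y**5) dy + ∫(y*cos(3*y)) dy + ∫((-2*y - 18)/(y**2 + 2*y - 15)) dy.
Step 2. Decompose ∫((-2*y - 18)/(y**2 + 2*y - 15)) dy by partial fractions, (-2*y - 18)/(y**2 + 2*y - 15) = 1/(y + 5) - 3/(y - 3): now ∫(y**5) dy + ∫(y*cos(3*y)) dy + ∫(-3/(y - 3)) dy + ∫(1/(y + 5)) dy.
Step 3. Evaluate the standard form [assuming y > 3]: now -3*log(y - 3) + ∫(y**5) dy + ∫(y*cos(3*y)) dy + ∫(1/(y + 5)) dy.
Step 4. Evaluate the standard form [assuming y > -5]: now -3*log(y - 3) + log(y + 5) + ∫(y**5) dy + ∫(y*cos(3*y)) dy.
Step 5. Integrate ∫(y*cos(3*y)) dy by parts with u = y, dv = (cos(3*y)) dy, so v = sin(3*y)/3: now y*sin(3*y)/3 - 3*log(y - 3) + log(y + 5) + ∫(y**5) dy + ∫(-sin(3*y)/3) dy.
Step 6. Evaluate the standard form: now y*sin(3*y)/3 - 3*log(y - 3) + log(y + 5) + cos(3*y)/9 + ∫(y**5) dy.
Step 7. Evaluate the standard form: now y**6/6 + y*sin(3*y)/3 - 3*log(y - 3) + log(y + 5) + cos(3*y)/9.
Answer: y**6/6 + y*sin(3*y)/3 - 3*log(y - 3) + log(y + 5) + cos(3*y)/9.


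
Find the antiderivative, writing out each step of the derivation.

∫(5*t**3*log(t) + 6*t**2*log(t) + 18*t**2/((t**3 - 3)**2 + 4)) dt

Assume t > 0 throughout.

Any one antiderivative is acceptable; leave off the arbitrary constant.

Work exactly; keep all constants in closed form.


Step 1. Rewrite: now ∫(18*t**2/((t**3 - 3)**2 + 4)) dt + ∫(6*t**2*log(t)) dt + ∫(5*t**3*log(t)) dt.
Step 2. Substitute u = t**3 - 3, turning ∫(18*t**2/((t**3 - 3)**2 + 4)) dt into ∫(6/(u**2 + 4)) du: now ∫(6*t**2*log(t)) dt + ∫(5*t**3*log(t)) dt + ∫(6/(u**2 + 4)) du.
Step 3. Evaluate the standard form: now 3*atan(u/2) + ∫(6*t**2*log(t)) dt + ∫(5*t**3*log(t)) dt.
Step 4. Substitute back u = t**3 - 3: now 3*atan(t**3/2 - 3/2) + ∫(6*t**2*log(t)) dt + ∫(5*t**3*log(t)) dt.
Step 5. Integrate ∫(5*t**3*log(t)) dt by parts with u = log(t), dv = (5*t**3) dt, so v = 5*t**4/4 [assuming t > 0]: now 5*t**4*log(t)/4 + 3*atan(t**3/2 - 3/2) + ∫(-5*t**3/4) dt + ∫(6*t**2*log(t)) dt.
Step 6. Evaluate the standard form: now 5*t**4*log(t)/4 - 5*t**4/16 + 3*atan(t**3/2 - 3/2) + ∫(6*t**2*log(t)) dt.
Step 7. Integrate ∫(6*t**2*log(t)) dt by parts with u = log(t), dv = (6*t**2) dt, so v = 2*t**3 [assuming t > 0]: now 5*t**4*log(t)/4 - 5*t**4/16 + 2*t**3*log(t) + 3*atan(t**3/2 - 3/2) + ∫(-2*t**2) dt.
Step 8. Evaluate the standard form: now 5*t**4*log(t)/4 - 5*t**4/16 + 2*t**3*log(t) - 2*t**3/3 + 3*atan(t**3/2 - 3/2).
Answer: 5*t**4*log(t)/4 - 5*t**4/16 + 2*t**3*log(t) - 2*t**3/3 + 3*atan(t**3/2 - 3/2).


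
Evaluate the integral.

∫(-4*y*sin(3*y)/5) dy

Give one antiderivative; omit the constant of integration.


Answer: 4*y*cos(3*y)/15 - 4*sin(3*y)/45.


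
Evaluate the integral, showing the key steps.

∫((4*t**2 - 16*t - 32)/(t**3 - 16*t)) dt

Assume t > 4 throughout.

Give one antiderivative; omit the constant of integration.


Step 1. Decompose ∫((4*t**2 - 16*t - 32)/(t**3 - 16*t)) dt by partial fractions, (4*t**2 - 16*t - 32)/(t**3 - 16*t) = 3/(t + 4) - 1/(t - 4) + 2/t: now ∫(2/t) dt + ∫(-1/(t - 4)) dt + ∫(3/(t + 4)) dt.
Step 2. Evaluate the standard form [assuming t > -4]: now 3*log(t + 4) + ∫(2/t) dt + ∫(-1/(t - 4)) dt.
Step 3. Evaluate the standard form [assuming t > 0]: now 2*log(t) + 3*log(t + 4) + ∫(-1/(t - 4)) dt.
Step 4. Evaluate the standard form [assuming t > 4]: now 2*log(t) - log(t - 4) + 3*log(t + 4).
Answer: 2*log(t) - log(t - 4) + 3*log(t + 4).


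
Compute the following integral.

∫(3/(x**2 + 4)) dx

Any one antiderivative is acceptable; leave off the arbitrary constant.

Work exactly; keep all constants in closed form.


Answer: 3*atan(x/2)/2.


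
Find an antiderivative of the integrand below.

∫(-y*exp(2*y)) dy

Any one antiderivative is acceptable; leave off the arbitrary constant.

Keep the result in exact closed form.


Answer: -y*exp(2*y)/2 + exp(2*y)/4.


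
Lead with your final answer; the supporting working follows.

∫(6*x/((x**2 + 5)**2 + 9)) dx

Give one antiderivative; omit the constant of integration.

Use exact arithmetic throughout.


The answer is atan(x**2/3 + 5/3).
Step 1. Substitute u = x**2 + 5, turning ∫(6*x/((x**2 + 5)**2 + 9)) dx into ∫(3/(u**2 + 9)) du: now ∫(3/(u**2 + 9)) du.
Step 2. Evaluate the standard form: now atan(u/3).
Step 3. Substitute back u = x**2 + 5: now atan(x**2/3 + 5/3).
Answer: atan(x**2/3 + 5/3).


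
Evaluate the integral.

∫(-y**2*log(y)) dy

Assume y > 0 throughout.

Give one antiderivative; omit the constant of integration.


Answer: -y**3*log(y)/3 + y**3/9.


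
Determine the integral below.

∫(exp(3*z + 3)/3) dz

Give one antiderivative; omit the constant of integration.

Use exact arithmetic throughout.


Answer: exp(3*z + 3)/9.


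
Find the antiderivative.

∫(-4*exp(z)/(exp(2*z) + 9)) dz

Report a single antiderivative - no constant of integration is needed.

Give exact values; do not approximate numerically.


Answer: -4*atan(exp(z)/3)/3.


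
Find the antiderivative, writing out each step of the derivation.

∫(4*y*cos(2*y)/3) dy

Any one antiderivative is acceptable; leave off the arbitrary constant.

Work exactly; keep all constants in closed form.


Step 1. Integrate ∫(4*y*cos(2*y)/3) dy by parts with u = y, dv = (4*cos(2*y)/3) dy, so v = 2*sin(2*y)/3: now 2*y*sin(2*y)/3 + ∫(-2*sin(2*y)/3) dy.
Step 2. Evaluate the standard form: now 2*y*sin(2*y)/3 + cos(2*y)/3.
Answer: 2*y*sin(2*y)/3 + cos(2*y)/3.


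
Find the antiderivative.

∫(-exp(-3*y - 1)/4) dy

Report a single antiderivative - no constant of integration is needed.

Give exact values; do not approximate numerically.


Answer: exp(-3*y - 1)/12.


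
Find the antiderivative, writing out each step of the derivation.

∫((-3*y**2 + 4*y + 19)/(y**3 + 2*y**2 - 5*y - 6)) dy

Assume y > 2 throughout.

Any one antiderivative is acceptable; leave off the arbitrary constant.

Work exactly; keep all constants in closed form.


Step 1. Decompose ∫((-3*y**2 + 4*y + 19)/(y**3 + 2*y**2 - 5*y - 6)) dy by partial fractions, (-3*y**2 + 4*y + 19)/(y**3 + 2*y**2 - 5*y - 6) = -2/(y + 3) - 2/(y + 1) + 1/(y - 2): now ∫(1/(y - 2)) dy + ∫(-2/(y + 1)) dy + ∫(-2/(y + 3)) dy.
Step 2. Evaluate the standard form [assuming y > -3]: now -2*log(y + 3) + ∫(1/(y - 2)) dy + ∫(-2/(y + 1)) dy.
Step 3. Evaluate the standard form [assuming y > 2]: now log(y - 2) - 2*log(y + 3) + ∫(-2/(y + 1)) dy.
Step 4. Evaluate the standard form [assuming y > -1]: now log(y - 2) - 2*log(y + 1) - 2*log(y + 3).
Answer: log(y - 2) - 2*log(y + 1) - 2*log(y + 3).


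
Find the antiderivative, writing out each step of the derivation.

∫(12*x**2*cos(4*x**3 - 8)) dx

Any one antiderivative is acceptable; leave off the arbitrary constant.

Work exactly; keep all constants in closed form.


Step 1. Substitute u = x**3 - 2, turning ∫(12*x**2*cos(4*x**3 - 8)) dx into ∫(4*cos(4*u)) du: now ∫(4*cos(4*u)) du.
Step 2. Evaluate the standard form: now sin(4*u).
Step 3. Substitute back u = x**3 - 2: now sin(4*x**3 - 8).
Answer: sin(4*x**3 - 8).


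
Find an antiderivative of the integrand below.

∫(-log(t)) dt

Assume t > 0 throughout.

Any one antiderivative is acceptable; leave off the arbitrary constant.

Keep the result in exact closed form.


Answer: -t*log(t) + t.


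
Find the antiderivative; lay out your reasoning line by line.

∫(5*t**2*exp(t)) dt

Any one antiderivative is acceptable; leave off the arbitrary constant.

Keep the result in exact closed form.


Step 1. Integrate ∫(5*t**2*exp(t)) dt by parts with u = t**2, dv = (5*exp(t)) dt, so v = 5*exp(t): now 5*t**2*exp(t) + ∫(-10*t*exp(t)) dt.
Step 2. Integrate ∫(-10*t*exp(t)) dt by parts with u = t, dv = (-10*exp(t)) dt, so v = -10*exp(t): now 5*t**2*exp(t) - 10*t*exp(t) + ∫(10*exp(t)) dt.
Step 3. Evaluate the standard form: now 5*t**2*exp(t) - 10*t*exp(t) + 10*exp(t).
Answer: 5*t**2*exp(t) - 10*t*exp(t) + 10*exp(t).


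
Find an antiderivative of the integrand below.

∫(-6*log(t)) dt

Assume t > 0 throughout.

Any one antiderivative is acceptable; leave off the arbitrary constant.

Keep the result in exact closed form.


Answer: -6*t*log(t) + 6*t.


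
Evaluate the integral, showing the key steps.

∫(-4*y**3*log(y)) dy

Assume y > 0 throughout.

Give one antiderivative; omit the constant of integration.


Step 1. Integrate ∫(-4*y**3*log(y)) dy by parts with u = log(y), dv = (-4*y**3) dy, so v = -y**4 [assuming y > 0]: now -y**4*log(y) + ∫(y**3) dy.
Step 2. Evaluate the standard form: now -y**4*log(y) + y**4/4.
Answer: -y**4*log(y) + y**4/4.


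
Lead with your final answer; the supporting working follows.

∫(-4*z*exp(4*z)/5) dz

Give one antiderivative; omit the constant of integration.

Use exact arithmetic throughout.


The answer is -z*exp(4*z)/5 + exp(4*z)/20.
Step 1. Integrate ∫(-4*z*exp(4*z)/5) dz by parts with u = z, dv = (-4*exp(4*z)/5) dz, so v = -exp(4*z)/5: now -z*exp(4*z)/5 + ∫(exp(4*z)/5) dz.
Step 2. Evaluate the standard form: now -z*exp(4*z)/5 + exp(4*z)/20.
Answer: -z*exp(4*z)/5 + exp(4*z)/20.


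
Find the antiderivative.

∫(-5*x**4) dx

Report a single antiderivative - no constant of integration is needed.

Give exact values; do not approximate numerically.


Answer: -x**5.


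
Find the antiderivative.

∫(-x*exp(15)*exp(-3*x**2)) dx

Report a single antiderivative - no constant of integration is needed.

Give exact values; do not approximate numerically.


Answer: exp(15 - 3*x**2)/6.


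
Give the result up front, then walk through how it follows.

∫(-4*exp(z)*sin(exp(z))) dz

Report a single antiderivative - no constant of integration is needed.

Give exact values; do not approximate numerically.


The answer is 4*cos(exp(z)).
Step 1. Substitute u = exp(z), turning ∫(-4*exp(z)*sin(exp(z))) dz into ∫(-4*sin(u)) du: now ∫(-4*sin(u)) du.
Step 2. Evaluate the standard form: now 4*cos(u).
Step 3. Substitute back u = exp(z): now 4*cos(exp(z)).
Answer: 4*cos(exp(z)).


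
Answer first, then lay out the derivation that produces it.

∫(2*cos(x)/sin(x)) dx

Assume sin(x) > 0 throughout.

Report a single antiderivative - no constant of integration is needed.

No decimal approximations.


The answer is 2*log(sin(x)).
Step 1. Substitute u = sin(x), turning ∫(2*cos(x)/sin(x)) dx into ∫(2/u) du: now ∫(2/u) du.
Step 2. Evaluate the standard form [assuming u > 0]: now 2*log(u).
Step 3. Substitute back u = sin(x): now 2*log(sin(x)).
Answer: 2*log(sin(x)).


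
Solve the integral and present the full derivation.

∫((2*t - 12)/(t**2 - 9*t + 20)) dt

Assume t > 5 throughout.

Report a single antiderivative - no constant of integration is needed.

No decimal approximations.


Step 1. Decompose ∫((2*t - 12)/(t**2 - 9*t + 20)) dt by partial fractions, (2*t - 12)/(t**2 - 9*t + 20) = 4/(t - 4) - 2/(t - 5): now ∫(-2/(t - 5)) dt + ∫(4/(t - 4)) dt.
Step 2. Evaluate the standard form [assuming t > 4]: now 4*log(t - 4) + ∫(-2/(t - 5)) dt.
Step 3. Evaluate the standard form [assuming t > 5]: now -2*log(t - 5) + 4*log(t - 4).
Answer: -2*log(t - 5) + 4*log(t - 4).


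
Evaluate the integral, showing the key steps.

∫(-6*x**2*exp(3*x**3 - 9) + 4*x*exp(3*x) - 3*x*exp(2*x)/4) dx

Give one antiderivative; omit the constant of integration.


Step 1. Rewrite: now ∫(-3*x*exp(2*x)/4) dx + ∫(4*x*exp(3*x)) dx + ∫(-6*x**2*exp(3*x**3 - 9)) dx.
Step 2. Integrate ∫(4*x*exp(3*x)) dx by parts with u = x, dv = (4*exp(3*x)) dx, so v = 4*exp(3*x)/3: now 4*x*exp(3*x)/3 + ∫(-3*x*exp(2*x)/4) dx + ∫(-6*x**2*exp(3*x**3 - 9)) dx + ∫(-4*exp(3*x)/3) dx.
Step 3. Evaluate the standard form: now 4*x*exp(3*x)/3 - 4*exp(3*x)/9 + ∫(-3*x*exp(2*x)/4) dx + ∫(-6*x**2*exp(3*x**3 - 9)) dx.
Step 4. Integrate ∫(-3*x*exp(2*x)/4) dx by parts with u = x, dv = (-3*exp(2*x)/4) dx, so v = -3*exp(2*x)/8: now 4*x*exp(3*x)/3 - 3*x*exp(2*x)/8 - 4*exp(3*x)/9 + ∫(-6*x**2*exp(3*x**3 - 9)) dx + ∫(3*exp(2*x)/8) dx.
Step 5. Evaluate the standard form: now 4*x*exp(3*x)/3 - 3*x*exp(2*x)/8 - 4*exp(3*x)/9 + 3*exp(2*x)/16 + ∫(-6*x**2*exp(3*x**3 - 9)) dx.
Step 6. Substitute u = x**3 - 3, turning ∫(-6*x**2*exp(3*x**3 - 9)) dx into ∫(-2*exp(3*u)) du: now 4*x*exp(3*x)/3 - 3*x*exp(2*x)/8 - 4*exp(3*x)/9 + 3*exp(2*x)/16 + ∫(-2*exp(3*u)) du.
Step 7. Evaluate the standard form: now 4*x*exp(3*x)/3 - 3*x*exp(2*x)/8 - 2*exp(3*u)/3 - 4*exp(3*x)/9 + 3*exp(2*x)/16.
Step 8. Substitute back u = x**3 - 3: now 4*x*exp(3*x)/3 - 3*x*exp(2*x)/8 - 4*exp(3*x)/9 + 3*exp(2*x)/16 - 2*exp(3*x**3 - 9)/3.
Answer: 4*x*exp(3*x)/3 - 3*x*exp(2*x)/8 - 4*exp(3*x)/9 + 3*exp(2*x)/16 - 2*exp(3*x**3 - 9)/3.
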